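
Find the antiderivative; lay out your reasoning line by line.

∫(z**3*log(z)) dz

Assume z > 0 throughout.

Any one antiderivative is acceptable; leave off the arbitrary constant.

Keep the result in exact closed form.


Step 1. Integrate ∫(z**3*log(z)) dz by parts with u = log(z), dv = (z**3) dz, so v = z**4/4 [assuming z > 0]: now z**4*log(z)/4 + ∫(-z**3/4) dz.
Step 2. Evaluate the standard form: now z**4*log(z)/4 - z**4/16.
Answer: z**4*log(z)/4 - z**4/16.


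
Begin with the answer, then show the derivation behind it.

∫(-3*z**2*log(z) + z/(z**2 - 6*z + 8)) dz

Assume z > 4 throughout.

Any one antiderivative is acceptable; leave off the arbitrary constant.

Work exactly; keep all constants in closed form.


The answer is -z**3*log(z) + z**3/3 + 2*log(z - 4) - log(z - 2).
Step 1. Rewrite: now ∫(z/(z**2 - 6*z + 8)) dz + ∫(-3*z**2*log(z)) dz.
Step 2. Integrate ∫(-3*z**2*log(z)) dz by parts with u = log(z), dv = (-3*z**2) dz, so v = -z**3 [assuming z > 0]: now -z**3*log(z) + ∫(z**2) dz + ∫(z/(z**2 - 6*z + 8)) dz.
Step 3. Evaluate the standard form: now -z**3*log(z) + z**3/3 + ∫(z/(z**2 - 6*z + 8)) dz.
Step 4. Decompose ∫(z/(z**2 - 6*z + 8)) dz by partial fractions, z/(z**2 - 6*z + 8) = -1/(z - 2) + 2/(z - 4): now -z**3*log(z) + z**3/3 + ∫(2/(z - 4)) dz + ∫(-1/(z - 2)) dz.
Step 5. Evaluate the standard form [assuming z > 2]: now -z**3*log(z) + z**3/3 - log(z - 2) + ∫(2/(z - 4)) dz.
Step 6. Evaluate the standard form [assuming z > 4]: now -z**3*log(z) + z**3/3 + 2*log(z - 4) - log(z - 2).
Answer: -z**3*log(z) + z**3/3 + 2*log(z - 4) - log(z - 2).


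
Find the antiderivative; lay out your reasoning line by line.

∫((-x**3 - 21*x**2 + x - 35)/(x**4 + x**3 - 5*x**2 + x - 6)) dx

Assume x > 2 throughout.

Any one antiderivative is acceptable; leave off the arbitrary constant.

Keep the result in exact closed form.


Step 1. Decompose ∫((-x**3 - 21*x**2 + x - 35)/(x**4 + x**3 - 5*x**2 + x - 6)) dx by partial fractions, (-x**3 - 21*x**2 + x - 35)/(x**4 + x**3 - 5*x**2 + x - 6) = 2/(x**2 + 1) + 4/(x + 3) - 5/(x - 2): now ∫(-5/(x - 2)) dx + ∫(4/(x + 3)) dx + ∫(2/(x**2 + 1)) dx.
Step 2. Evaluate the standard form [assuming x > 2]: now -5*log(x - 2) + ∫(4/(x + 3)) dx + ∫(2/(x**2 + 1)) dx.
Step 3. Evaluate the standard form [assuming x > -3]: now -5*log(x - 2) + 4*log(x + 3) + ∫(2/(x**2 + 1)) dx.
Step 4. Evaluate the standard form: now -5*log(x - 2) + 4*log(x + 3) + 2*atan(x).
Answer: -5*log(x - 2) + 4*log(x + 3) + 2*atan(x).


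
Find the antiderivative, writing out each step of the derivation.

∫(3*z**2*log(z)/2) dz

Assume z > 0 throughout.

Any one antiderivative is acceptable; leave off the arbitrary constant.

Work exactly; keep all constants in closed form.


Step 1. Integrate ∫(3*z**2*log(z)/2) dz by parts with u = log(z), dv = (3*z**2/2) dz, so v = z**3/2 [assuming z > 0]: now z**3*log(z)/2 + ∫(-z**2/2) dz.
Step 2. Evaluate the standard form: now z**3*log(z)/2 - z**3/6.
Answer: z**3*log(z)/2 - z**3/6.


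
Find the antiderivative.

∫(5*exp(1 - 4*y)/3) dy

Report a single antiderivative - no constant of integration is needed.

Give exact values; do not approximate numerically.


Answer: -5*exp(1 - 4*y)/12.


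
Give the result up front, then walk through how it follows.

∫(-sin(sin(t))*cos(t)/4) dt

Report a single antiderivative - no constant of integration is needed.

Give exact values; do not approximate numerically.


The answer is cos(sin(t))/4.
Step 1. Substitute u = sin(t), turning ∫(-sin(sin(t))*cos(t)/4) dt into ∫(-sin(u)/4) du: now ∫(-sin(u)/4) du.
Step 2. Evaluate the standard form: now cos(u)/4.
Step 3. Substitute back u = sin(t): now cos(sin(t))/4.
Answer: cos(sin(t))/4.


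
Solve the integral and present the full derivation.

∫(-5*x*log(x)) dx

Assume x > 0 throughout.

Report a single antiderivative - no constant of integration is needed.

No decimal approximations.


Step 1. Integrate ∫(-5*x*log(x)) dx by parts with u = log(x), dv = (-5*x) dx, so v = -5*x**2/2 [assuming x > 0]: now -5*x**2*log(x)/2 + ∫(5*x/2) dx.
Step 2. Evaluate the standard form: now -5*x**2*log(x)/2 + 5*x**2/4.
Answer: -5*x**2*log(x)/2 + 5*x**2/4.


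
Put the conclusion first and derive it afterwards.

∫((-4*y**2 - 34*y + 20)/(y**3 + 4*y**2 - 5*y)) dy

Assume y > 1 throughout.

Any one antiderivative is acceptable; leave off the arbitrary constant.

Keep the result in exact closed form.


The answer is -4*log(y) - 3*log(y - 1) + 3*log(y + 5).
Step 1. Decompose ∫((-4*y**2 - 34*y + 20)/(y**3 + 4*y**2 - 5*y)) dy by partial fractions, (-4*y**2 - 34*y + 20)/(y**3 + 4*y**2 - 5*y) = 3/(y + 5) - 3/(y - 1) - 4/y: now ∫(-4/y) dy + ∫(-3/(y - 1)) dy + ∫(3/(y + 5)) dy.
Step 2. Evaluate the standard form [assuming y > -5]: now 3*log(y + 5) + ∫(-4/y) dy + ∫(-3/(y - 1)) dy.
Step 3. Evaluate the standard form [assuming y > 0]: now -4*log(y) + 3*log(y + 5) + ∫(-3/(y - 1)) dy.
Step 4. Evaluate the standard form [assuming y > 1]: now -4*log(y) - 3*log(y - 1) + 3*log(y + 5).
Answer: -4*log(y) - 3*log(y - 1) + 3*log(y + 5).


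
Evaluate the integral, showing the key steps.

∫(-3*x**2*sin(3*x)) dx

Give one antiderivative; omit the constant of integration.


Step 1. Integrate ∫(-3*x**2*sin(3*x)) dx by parts with u = x**2, dv = (-3*sin(3*x)) dx, so v = cos(3*x): now x**2*cos(3*x) + ∫(-2*x*cos(3*x)) dx.
Step 2. Integrate ∫(-2*x*cos(3*x)) dx by parts with u = x, dv = (-2*cos(3*x)) dx, so v = -2*sin(3*x)/3: now x**2*cos(3*x) - 2*x*sin(3*x)/3 + ∫(2*sin(3*x)/3) dx.
Step 3. Evaluate the standard form: now x**2*cos(3*x) - 2*x*sin(3*x)/3 - 2*cos(3*x)/9.
Answer: x**2*cos(3*x) - 2*x*sin(3*x)/3 - 2*cos(3*x)/9.


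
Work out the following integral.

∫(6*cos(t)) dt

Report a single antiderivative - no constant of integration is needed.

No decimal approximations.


Answer: 6*sin(t).


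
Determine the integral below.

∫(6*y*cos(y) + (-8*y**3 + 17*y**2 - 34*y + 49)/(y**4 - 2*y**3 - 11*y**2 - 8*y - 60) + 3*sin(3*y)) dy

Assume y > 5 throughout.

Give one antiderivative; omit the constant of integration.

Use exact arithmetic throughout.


Answer: 6*y*sin(y) - 3*log(y - 5) - 5*log(y + 3) + 6*cos(y) - cos(3*y) + atan(y/2)/2.


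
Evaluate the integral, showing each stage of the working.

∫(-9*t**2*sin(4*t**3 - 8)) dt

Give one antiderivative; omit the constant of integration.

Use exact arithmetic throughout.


Step 1. Substitute u = t**3 - 2, turning ∫(-9*t**2*sin(4*t**3 - 8)) dt into ∫(-3*sin(4*u)) du: now ∫(-3*sin(4*u)) du.
Step 2. Evaluate the standard form: now 3*cos(4*u)/4.
Step 3. Substitute back u = t**3 - 2: now 3*cos(4*t**3 - 8)/4.
Answer: 3*cos(4*t**3 - 8)/4.


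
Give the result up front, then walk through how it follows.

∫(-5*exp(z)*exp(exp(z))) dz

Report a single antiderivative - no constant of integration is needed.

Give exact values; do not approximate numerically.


The answer is -5*exp(exp(z)).
Step 1. Substitute u = exp(z), turning ∫(-5*exp(z)*exp(exp(z))) dz into ∫(-5*exp(u)) du: now ∫(-5*exp(u)) du.
Step 2. Evaluate the standard form: now -5*exp(u).
Step 3. Substitute back u = exp(z): now -5*exp(exp(z)).
Answer: -5*exp(exp(z)).


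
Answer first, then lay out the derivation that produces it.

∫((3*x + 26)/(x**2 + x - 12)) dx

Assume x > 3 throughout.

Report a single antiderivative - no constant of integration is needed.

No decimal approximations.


The answer is 5*log(x - 3) - 2*log(x + 4).
Step 1. Decompose ∫((3*x + 26)/(x**2 + x - 12)) dx by partial fractions, (3*x + 26)/(x**2 + x - 12) = -2/(x + 4) + 5/(x - 3): now ∫(5/(x - 3)) dx + ∫(-2/(x + 4)) dx.
Step 2. Evaluate the standard form [assuming x > -4]: now -2*log(x + 4) + ∫(5/(x - 3)) dx.
Step 3. Evaluate the standard form [assuming x > 3]: now 5*log(x - 3) - 2*log(x + 4).
Answer: 5*log(x - 3) - 2*log(x + 4).


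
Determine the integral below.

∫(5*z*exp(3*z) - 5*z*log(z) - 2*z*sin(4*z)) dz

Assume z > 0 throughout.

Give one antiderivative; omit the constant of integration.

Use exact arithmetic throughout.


Answer: -5*z**2*log(z)/2 + 5*z**2/4 + 5*z*exp(3*z)/3 + z*cos(4*z)/2 - 5*exp(3*z)/9 - sin(4*z)/8.


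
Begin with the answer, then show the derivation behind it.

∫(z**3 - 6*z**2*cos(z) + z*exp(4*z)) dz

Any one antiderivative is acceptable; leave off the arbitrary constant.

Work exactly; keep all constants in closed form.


The answer is z**4/4 - 6*z**2*sin(z) + z*exp(4*z)/4 - 12*z*cos(z) - exp(4*z)/16 + 12*sin(z).
Step 1. Rewrite: now ∫(z**3) dz + ∫(z*exp(4*z)) dz + ∫(-6*z**2*cos(z)) dz.
Step 2. Integrate ∫(-6*z**2*cos(z)) dz by parts with u = z**2, dv = (-6*cos(z)) dz, so v = -6*sin(z): now -6*z**2*sin(z) + ∫(z**3) dz + ∫(z*exp(4*z)) dz + ∫(12*z*sin(z)) dz.
Step 3. Integrate ∫(12*z*sin(z)) dz by parts with u = z, dv = (12*sin(z)) dz, so v = -12*cos(z): now -6*z**2*sin(z) - 12*z*cos(z) + ∫(z**3) dz + ∫(z*exp(4*z)) dz + ∫(12*cos(z)) dz.
Step 4. Evaluate the standard form: now -6*z**2*sin(z) - 12*z*cos(z) + 12*sin(z) + ∫(z**3) dz + ∫(z*exp(4*z)) dz.
Step 5. Integrate ∫(z*exp(4*z)) dz by parts with u = z, dv = (exp(4*z)) dz, so v = exp(4*z)/4: now -6*z**2*sin(z) + z*exp(4*z)/4 - 12*z*cos(z) + 12*sin(z) + ∫(z**3) dz + ∫(-exp(4*z)/4) dz.
Step 6. Evaluate the standard form: now -6*z**2*sin(z) + z*exp(4*z)/4 - 12*z*cos(z) - exp(4*z)/16 + 12*sin(z) + ∫(z**3) dz.
Step 7. Evaluate the standard form: now z**4/4 - 6*z**2*sin(z) + z*exp(4*z)/4 - 12*z*cos(z) - exp(4*z)/16 + 12*sin(z).
Answer: z**4/4 - 6*z**2*sin(z) + z*exp(4*z)/4 - 12*z*cos(z) - exp(4*z)/16 + 12*sin(z).


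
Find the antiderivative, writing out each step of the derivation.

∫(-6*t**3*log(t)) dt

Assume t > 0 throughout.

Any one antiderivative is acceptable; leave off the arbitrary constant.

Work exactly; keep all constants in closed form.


Step 1. Integrate ∫(-6*t**3*log(t)) dt by parts with u = log(t), dv = (-6*t**3) dt, so v = -3*t**4/2 [assuming t > 0]: now -3*t**4*log(t)/2 + ∫(3*t**3/2) dt.
Step 2. Evaluate the standard form: now -3*t**4*log(t)/2 + 3*t**4/8.
Answer: -3*t**4*log(t)/2 + 3*t**4/8.


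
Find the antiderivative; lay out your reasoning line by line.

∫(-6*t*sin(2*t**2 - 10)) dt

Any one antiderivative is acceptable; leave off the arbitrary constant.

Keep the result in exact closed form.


Step 1. Substitute u = t**2 - 5, turning ∫(-6*t*sin(2*t**2 - 10)) dt into ∫(-3*sin(2*u)) du: now ∫(-3*sin(2*u)) du.
Step 2. Evaluate the standard form: now 3*cos(2*u)/2.
Step 3. Substitute back u = t**2 - 5: now 3*cos(2*t**2 - 10)/2.
Answer: 3*cos(2*t**2 - 10)/2.


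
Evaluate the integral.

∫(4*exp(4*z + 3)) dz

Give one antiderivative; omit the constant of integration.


Answer: exp(4*z + 3).


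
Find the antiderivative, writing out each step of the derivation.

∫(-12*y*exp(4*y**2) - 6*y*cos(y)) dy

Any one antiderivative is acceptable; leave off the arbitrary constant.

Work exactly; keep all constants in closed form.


Step 1. Rewrite: now ∫(-12*y*exp(4*y**2)) dy + ∫(-6*y*cos(y)) dy.
Step 2. Integrate ∫(-6*y*cos(y)) dy by parts with u = y, dv = (-6*cos(y)) dy, so v = -6*sin(y): now -6*y*sin(y) + ∫(-12*y*exp(4*y**2)) dy + ∫(6*sin(y)) dy.
Step 3. Evaluate the standard form: now -6*y*sin(y) - 6*cos(y) + ∫(-12*y*exp(4*y**2)) dy.
Step 4. Substitute u = y**2, turning ∫(-12*y*exp(4*y**2)) dy into ∫(-6*exp(4*u)) du: now -6*y*sin(y) - 6*cos(y) + ∫(-6*exp(4*u)) du.
Step 5. Evaluate the standard form: now -6*y*sin(y) - 3*exp(4*u)/2 - 6*cos(y).
Step 6. Substitute back u = y**2: now -6*y*sin(y) - 3*exp(4*y**2)/2 - 6*cos(y).
Answer: -6*y*sin(y) - 3*exp(4*y**2)/2 - 6*cos(y).


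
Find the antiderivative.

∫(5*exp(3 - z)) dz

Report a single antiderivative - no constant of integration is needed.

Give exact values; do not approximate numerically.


Answer: -5*exp(3 - z).


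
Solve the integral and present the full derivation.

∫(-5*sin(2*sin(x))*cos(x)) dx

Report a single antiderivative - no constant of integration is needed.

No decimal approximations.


Step 1. Substitute u = sin(x), turning ∫(-5*sin(2*sin(x))*cos(x)) dx into ∫(-5*sin(2*u)) du: now ∫(-5*sin(2*u)) du.
Step 2. Evaluate the standard form: now 5*cos(2*u)/2.
Step 3. Substitute back u = sin(x): now 5*cos(2*sin(x))/2.
Answer: 5*cos(2*sin(x))/2.


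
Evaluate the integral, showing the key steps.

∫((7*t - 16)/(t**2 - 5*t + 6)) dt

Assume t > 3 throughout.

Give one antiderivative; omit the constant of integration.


Step 1. Decompose ∫((7*t - 16)/(t**2 - 5*t + 6)) dt by partial fractions, (7*t - 16)/(t**2 - 5*t + 6) = 2/(t - 2) + 5/(t - 3): now ∫(5/(t - 3)) dt + ∫(2/(t - 2)) dt.
Step 2. Evaluate the standard form [assuming t > 2]: now 2*log(t - 2) + ∫(5/(t - 3)) dt.
Step 3. Evaluate the standard form [assuming t > 3]: now 5*log(t - 3) + 2*log(t - 2).
Answer: 5*log(t - 3) + 2*log(t - 2).


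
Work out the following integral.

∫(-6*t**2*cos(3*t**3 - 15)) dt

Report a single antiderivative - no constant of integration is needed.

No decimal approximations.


Answer: -2*sin(3*t**3 - 15)/3.


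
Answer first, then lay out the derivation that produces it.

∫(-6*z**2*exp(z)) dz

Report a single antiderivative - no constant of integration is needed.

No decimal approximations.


The answer is -6*z**2*exp(z) + 12*z*exp(z) - 12*exp(z).
Step 1. Integrate ∫(-6*z**2*exp(z)) dz by parts with u = z**2, dv = (-6*exp(z)) dz, so v = -6*exp(z): now -6*z**2*exp(z) + ∫(12*z*exp(z)) dz.
Step 2. Integrate ∫(12*z*exp(z)) dz by parts with u = z, dv = (12*exp(z)) dz, so v = 12*exp(z): now -6*z**2*exp(z) + 12*z*exp(z) + ∫(-12*exp(z)) dz.
Step 3. Evaluate the standard form: now -6*z**2*exp(z) + 12*z*exp(z) - 12*exp(z).
Answer: -6*z**2*exp(z) + 12*z*exp(z) - 12*exp(z).


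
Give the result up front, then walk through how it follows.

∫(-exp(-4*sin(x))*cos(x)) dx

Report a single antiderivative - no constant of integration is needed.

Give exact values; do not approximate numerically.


The answer is exp(-4*sin(x))/4.
Step 1. Substitute u = sin(x), turning ∫(-exp(-4*sin(x))*cos(x)) dx into ∫(-exp(-4*u)) du: now ∫(-exp(-4*u)) du.
Step 2. Evaluate the standard form: now exp(-4*u)/4.
Step 3. Substitute back u = sin(x): now exp(-4*sin(x))/4.
Answer: exp(-4*sin(x))/4.


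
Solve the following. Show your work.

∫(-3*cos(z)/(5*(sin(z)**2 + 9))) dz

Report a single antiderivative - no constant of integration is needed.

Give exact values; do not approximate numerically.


Step 1. Substitute u = sin(z), turning ∫(-3*cos(z)/(5*(sin(z)**2 + 9))) dz into ∫(-3/(5*(u**2 + 9))) du: now ∫(-3/(5*(u**2 + 9))) du.
Step 2. Evaluate the standard form: now -atan(u/3)/5.
Step 3. Substitute back u = sin(z): now -atan(sin(z)/3)/5.
Answer: -atan(sin(z)/3)/5.


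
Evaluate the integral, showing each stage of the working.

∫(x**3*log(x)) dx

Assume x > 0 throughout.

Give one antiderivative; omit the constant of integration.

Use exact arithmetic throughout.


Step 1. Integrate ∫(x**3*log(x)) dx by parts with u = log(x), dv = (x**3) dx, so v = x**4/4 [assuming x > 0]: now x**4*log(x)/4 + ∫(-x**3/4) dx.
Step 2. Evaluate the standard form: now x**4*log(x)/4 - x**4/16.
Answer: x**4*log(x)/4 - x**4/16.


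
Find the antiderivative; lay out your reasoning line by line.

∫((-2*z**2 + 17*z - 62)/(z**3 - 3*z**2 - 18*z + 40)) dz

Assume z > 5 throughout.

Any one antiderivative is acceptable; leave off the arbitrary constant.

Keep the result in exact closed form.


Step 1. Decompose ∫((-2*z**2 + 17*z - 62)/(z**3 - 3*z**2 - 18*z + 40)) dz by partial fractions, (-2*z**2 + 17*z - 62)/(z**3 - 3*z**2 - 18*z + 40) = -3/(z + 4) + 2/(z - 2) - 1/(z - 5): now ∫(-1/(z - 5)) dz + ∫(2/(z - 2)) dz + ∫(-3/(z + 4)) dz.
Step 2. Evaluate the standard form [assuming z > 5]: now -log(z - 5) + ∫(2/(z - 2)) dz + ∫(-3/(z + 4)) dz.
Step 3. Evaluate the standard form [assuming z > -4]: now -log(z - 5) - 3*log(z + 4) + ∫(2/(z - 2)) dz.
Step 4. Evaluate the standard form [assuming z > 2]: now -log(z - 5) + 2*log(z - 2) - 3*log(z + 4).
Answer: -log(z - 5) + 2*log(z - 2) - 3*log(z + 4).


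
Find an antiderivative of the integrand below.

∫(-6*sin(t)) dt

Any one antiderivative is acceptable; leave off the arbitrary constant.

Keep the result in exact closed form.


Answer: 6*cos(t).


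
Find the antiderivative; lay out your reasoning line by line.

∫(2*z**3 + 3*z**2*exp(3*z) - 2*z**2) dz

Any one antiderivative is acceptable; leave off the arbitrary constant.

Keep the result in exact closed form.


Step 1. Rewrite: now ∫(-2*z**2) dz + ∫(2*z**3) dz + ∫(3*z**2*exp(3*z)) dz.
Step 2. Evaluate the standard form: now -2*z**3/3 + ∫(2*z**3) dz + ∫(3*z**2*exp(3*z)) dz.
Step 3. Evaluate the standard form: now z**4/2 - 2*z**3/3 + ∫(3*z**2*exp(3*z)) dz.
Step 4. Integrate ∫(3*z**2*exp(3*z)) dz by parts with u = z**2, dv = (3*exp(3*z)) dz, so v = exp(3*z): now z**4/2 - 2*z**3/3 + z**2*exp(3*z) + ∫(-2*z*exp(3*z)) dz.
Step 5. Integrate ∫(-2*z*exp(3*z)) dz by parts with u = z, dv = (-2*exp(3*z)) dz, so v = -2*exp(3*z)/3: now z**4/2 - 2*z**3/3 + z**2*exp(3*z) - 2*z*exp(3*z)/3 + ∫(2*exp(3*z)/3) dz.
Step 6. Evaluate the standard form: now z**4/2 - 2*z**3/3 + z**2*exp(3*z) - 2*z*exp(3*z)/3 + 2*exp(3*z)/9.
Answer: z**4/2 - 2*z**3/3 + z**2*exp(3*z) - 2*z*exp(3*z)/3 + 2*exp(3*z)/9.


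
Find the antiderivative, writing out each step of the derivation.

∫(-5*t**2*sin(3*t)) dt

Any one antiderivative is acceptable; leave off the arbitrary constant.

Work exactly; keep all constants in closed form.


Step 1. Integrate ∫(-5*t**2*sin(3*t)) dt by parts with u = t**2, dv = (-5*sin(3*t)) dt, so v = 5*cos(3*t)/3: now 5*t**2*cos(3*t)/3 + ∫(-10*t*cos(3*t)/3) dt.
Step 2. Integrate ∫(-10*t*cos(3*t)/3) dt by parts with u = t, dv = (-10*cos(3*t)/3) dt, so v = -10*sin(3*t)/9: now 5*t**2*cos(3*t)/3 - 10*t*sin(3*t)/9 + ∫(10*sin(3*t)/9) dt.
Step 3. Evaluate the standard form: now 5*t**2*cos(3*t)/3 - 10*t*sin(3*t)/9 - 10*cos(3*t)/27.
Answer: 5*t**2*cos(3*t)/3 - 10*t*sin(3*t)/9 - 10*cos(3*t)/27.


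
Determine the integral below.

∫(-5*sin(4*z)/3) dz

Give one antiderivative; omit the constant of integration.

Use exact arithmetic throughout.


Answer: 5*cos(4*z)/12.


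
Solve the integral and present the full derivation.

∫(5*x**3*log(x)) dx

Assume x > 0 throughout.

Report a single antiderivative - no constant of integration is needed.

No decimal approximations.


Step 1. Integrate ∫(5*x**3*log(x)) dx by parts with u = log(x), dv = (5*x**3) dx, so v = 5*x**4/4 [assuming x > 0]: now 5*x**4*log(x)/4 + ∫(-5*x**3/4) dx.
Step 2. Evaluate the standard form: now 5*x**4*log(x)/4 - 5*x**4/16.
Answer: 5*x**4*log(x)/4 - 5*x**4/16.


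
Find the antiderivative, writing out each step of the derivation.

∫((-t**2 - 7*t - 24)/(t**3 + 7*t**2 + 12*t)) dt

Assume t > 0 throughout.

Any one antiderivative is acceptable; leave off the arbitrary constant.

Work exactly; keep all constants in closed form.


Step 1. Decompose ∫((-t**2 - 7*t - 24)/(t**3 + 7*t**2 + 12*t)) dt by partial fractions, (-t**2 - 7*t - 24)/(t**3 + 7*t**2 + 12*t) = -3/(t + 4) + 4/(t + 3) - 2/t: now ∫(-2/t) dt + ∫(4/(t + 3)) dt + ∫(-3/(t + 4)) dt.
Step 2. Evaluate the standard form [assuming t > -3]: now 4*log(t + 3) + ∫(-2/t) dt + ∫(-3/(t + 4)) dt.
Step 3. Evaluate the standard form [assuming t > 0]: now -2*log(t) + 4*log(t + 3) + ∫(-3/(t + 4)) dt.
Step 4. Evaluate the standard form [assuming t > -4]: now -2*log(t) + 4*log(t + 3) - 3*log(t + 4).
Answer: -2*log(t) + 4*log(t + 3) - 3*log(t + 4).


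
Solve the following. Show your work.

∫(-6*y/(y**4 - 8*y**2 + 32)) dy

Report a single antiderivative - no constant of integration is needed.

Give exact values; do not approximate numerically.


Step 1. Substitute u = y**2 - 4, turning ∫(-6*y/(y**4 - 8*y**2 + 32)) dy into ∫(-3/(u**2 + 16)) du: now ∫(-3/(u**2 + 16)) du.
Step 2. Evaluate the standard form: now -3*atan(u/4)/4.
Step 3. Substitute back u = y**2 - 4: now -3*atan(y**2/4 - 1)/4.
Answer: -3*atan(y**2/4 - 1)/4.


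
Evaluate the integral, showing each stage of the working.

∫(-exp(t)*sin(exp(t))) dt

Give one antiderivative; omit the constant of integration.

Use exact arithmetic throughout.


Step 1. Substitute u = exp(t), turning ∫(-exp(t)*sin(exp(t))) dt into ∫(-sin(u)) du: now ∫(-sin(u)) du.
Step 2. Evaluate the standard form: now cos(u).
Step 3. Substitute back u = exp(t): now cos(exp(t)).
Answer: cos(exp(t)).


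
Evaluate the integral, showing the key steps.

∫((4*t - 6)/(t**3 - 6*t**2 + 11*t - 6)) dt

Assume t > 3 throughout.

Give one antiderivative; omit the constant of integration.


Step 1. Decompose ∫((4*t - 6)/(t**3 - 6*t**2 + 11*t - 6)) dt by partial fractions, (4*t - 6)/(t**3 - 6*t**2 + 11*t - 6) = -1/(t - 1) - 2/(t - 2) + 3/(t - 3): now ∫(3/(t - 3)) dt + ∫(-2/(t - 2)) dt + ∫(-1/(t - 1)) dt.
Step 2. Evaluate the standard form [assuming t > 3]: now 3*log(t - 3) + ∫(-2/(t - 2)) dt + ∫(-1/(t - 1)) dt.
Step 3. Evaluate the standard form [assuming t > 1]: now 3*log(t - 3) - log(t - 1) + ∫(-2/(t - 2)) dt.
Step 4. Evaluate the standard form [assuming t > 2]: now 3*log(t - 3) - 2*log(t - 2) - log(t - 1).
Answer: 3*log(t - 3) - 2*log(t - 2) - log(t - 1).


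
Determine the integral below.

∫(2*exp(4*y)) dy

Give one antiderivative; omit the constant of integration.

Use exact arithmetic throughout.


Answer: exp(4*y)/2.


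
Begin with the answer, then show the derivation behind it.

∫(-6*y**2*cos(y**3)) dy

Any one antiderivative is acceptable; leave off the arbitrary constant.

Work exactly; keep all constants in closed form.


The answer is -2*sin(y**3).
Step 1. Substitute u = y**3, turning ∫(-6*y**2*cos(y**3)) dy into ∫(-2*cos(u)) du: now ∫(-2*cos(u)) du.
Step 2. Evaluate the standard form: now -2*sin(u).
Step 3. Substitute back u = y**3: now -2*sin(y**3).
Answer: -2*sin(y**3).


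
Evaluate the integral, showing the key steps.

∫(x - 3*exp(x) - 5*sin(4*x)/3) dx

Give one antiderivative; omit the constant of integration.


Step 1. Rewrite: now ∫(x) dx + ∫(-3*exp(x)) dx + ∫(-5*sin(4*x)/3) dx.
Step 2. Evaluate the standard form: now x**2/2 + ∫(-3*exp(x)) dx + ∫(-5*sin(4*x)/3) dx.
Step 3. Evaluate the standard form: now x**2/2 - 3*exp(x) + ∫(-5*sin(4*x)/3) dx.
Step 4. Evaluate the standard form: now x**2/2 - 3*exp(x) + 5*cos(4*x)/12.
Answer: x**2/2 - 3*exp(x) + 5*cos(4*x)/12.


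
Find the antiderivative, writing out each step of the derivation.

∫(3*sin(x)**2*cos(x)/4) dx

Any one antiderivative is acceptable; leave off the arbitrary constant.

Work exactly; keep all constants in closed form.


Step 1. Substitute u = sin(x), turning ∫(3*sin(x)**2*cos(x)/4) dx into ∫(3*u**2/4) du: now ∫(3*u**2/4) du.
Step 2. Evaluate the standard form: now u**3/4.
Step 3. Substitute back u = sin(x): now sin(x)**3/4.
Answer: sin(x)**3/4.


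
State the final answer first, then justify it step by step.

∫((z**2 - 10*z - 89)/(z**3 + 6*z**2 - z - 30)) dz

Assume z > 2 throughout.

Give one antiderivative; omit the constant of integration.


The answer is -3*log(z - 2) + 5*log(z + 3) - log(z + 5).
Step 1. Decompose ∫((z**2 - 10*z - 89)/(z**3 + 6*z**2 - z - 30)) dz by partial fractions, (z**2 - 10*z - 89)/(z**3 + 6*z**2 - z - 30) = -1/(z + 5) + 5/(z + 3) - 3/(z - 2): now ∫(-3/(z - 2)) dz + ∫(5/(z + 3)) dz + ∫(-1/(z + 5)) dz.
Step 2. Evaluate the standard form [assuming z > -3]: now 5*log(z + 3) + ∫(-3/(z - 2)) dz + ∫(-1/(z + 5)) dz.
Step 3. Evaluate the standard form [assuming z > 2]: now -3*log(z - 2) + 5*log(z + 3) + ∫(-1/(z + 5)) dz.
Step 4. Evaluate the standard form [assuming z > -5]: now -3*log(z - 2) + 5*log(z + 3) - log(z + 5).
Answer: -3*log(z - 2) + 5*log(z + 3) - log(z + 5).


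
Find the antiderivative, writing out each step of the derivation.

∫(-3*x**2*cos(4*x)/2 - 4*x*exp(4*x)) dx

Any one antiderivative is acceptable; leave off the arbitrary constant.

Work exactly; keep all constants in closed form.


Step 1. Rewrite: now ∫(-4*x*exp(4*x)) dx + ∫(-3*x**2*cos(4*x)/2) dx.
Step 2. Integrate ∫(-4*x*exp(4*x)) dx by parts with u = x, dv = (-4*exp(4*x)) dx, so v = -exp(4*x): now -x*exp(4*x) + ∫(-3*x**2*cos(4*x)/2) dx + ∫(exp(4*x)) dx.
Step 3. Evaluate the standard form: now -x*exp(4*x) + exp(4*x)/4 + ∫(-3*x**2*cos(4*x)/2) dx.
Step 4. Integrate ∫(-3*x**2*cos(4*x)/2) dx by parts with u = x**2, dv = (-3*cos(4*x)/2) dx, so v = -3*sin(4*x)/8: now -3*x**2*sin(4*x)/8 - x*exp(4*x) + exp(4*x)/4 + ∫(3*x*sin(4*x)/4) dx.
Step 5. Integrate ∫(3*x*sin(4*x)/4) dx by parts with u = x, dv = (3*sin(4*x)/4) dx, so v = -3*cos(4*x)/16: now -3*x**2*sin(4*x)/8 - x*exp(4*x) - 3*x*cos(4*x)/16 + exp(4*x)/4 + ∫(3*cos(4*x)/16) dx.
Step 6. Evaluate the standard form: now -3*x**2*sin(4*x)/8 - x*exp(4*x) - 3*x*cos(4*x)/16 + exp(4*x)/4 + 3*sin(4*x)/64.
Answer: -3*x**2*sin(4*x)/8 - x*exp(4*x) - 3*x*cos(4*x)/16 + exp(4*x)/4 + 3*sin(4*x)/64.


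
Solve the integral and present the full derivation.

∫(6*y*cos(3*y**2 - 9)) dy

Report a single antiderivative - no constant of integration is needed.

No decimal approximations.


Step 1. Substitute u = y**2 - 3, turning ∫(6*y*cos(3*y**2 - 9)) dy into ∫(3*cos(3*u)) du: now ∫(3*cos(3*u)) du.
Step 2. Evaluate the standard form: now sin(3*u).
Step 3. Substitute back u = y**2 - 3: now sin(3*y**2 - 9).
Answer: sin(3*y**2 - 9).


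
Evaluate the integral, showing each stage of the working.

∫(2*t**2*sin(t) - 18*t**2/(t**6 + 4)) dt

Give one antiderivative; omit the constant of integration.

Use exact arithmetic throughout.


Step 1. Rewrite: now ∫(-18*t**2/(t**6 + 4)) dt + ∫(2*t**2*sin(t)) dt.
Step 2. Integrate ∫(2*t**2*sin(t)) dt by parts with u = t**2, dv = (2*sin(t)) dt, so v = -2*cos(t): now -2*t**2*cos(t) + ∫(4*t*cos(t)) dt + ∫(-18*t**2/(t**6 + 4)) dt.
Step 3. Integrate ∫(4*t*cos(t)) dt by parts with u = t, dv = (4*cos(t)) dt, so v = 4*sin(t): now -2*t**2*cos(t) + 4*t*sin(t) + ∫(-18*t**2/(t**6 + 4)) dt + ∫(-4*sin(t)) dt.
Step 4. Evaluate the standard form: now -2*t**2*cos(t) + 4*t*sin(t) + 4*cos(t) + ∫(-18*t**2/(t**6 + 4)) dt.
Step 5. Substitute u = t**3, turning ∫(-18*t**2/(t**6 + 4)) dt into ∫(-6/(u**2 + 4)) du: now -2*t**2*cos(t) + 4*t*sin(t) + 4*cos(t) + ∫(-6/(u**2 + 4)) du.
Step 6. Evaluate the standard form: now -2*t**2*cos(t) + 4*t*sin(t) + 4*cos(t) - 3*atan(u/2).
Step 7. Substitute back u = t**3: now -2*t**2*cos(t) + 4*t*sin(t) + 4*cos(t) - 3*atan(t**3/2).
Answer: -2*t**2*cos(t) + 4*t*sin(t) + 4*cos(t) - 3*atan(t**3/2).


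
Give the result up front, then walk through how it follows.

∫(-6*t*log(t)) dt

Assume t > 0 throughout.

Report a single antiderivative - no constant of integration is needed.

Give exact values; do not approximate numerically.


The answer is -3*t**2*log(t) + 3*t**2/2.
Step 1. Integrate ∫(-6*t*log(t)) dt by parts with u = log(t), dv = (-6*t) dt, so v = -3*t**2 [assuming t > 0]: now -3*t**2*log(t) + ∫(3*t) dt.
Step 2. Evaluate the standard form: now -3*t**2*log(t) + 3*t**2/2.
Answer: -3*t**2*log(t) + 3*t**2/2.


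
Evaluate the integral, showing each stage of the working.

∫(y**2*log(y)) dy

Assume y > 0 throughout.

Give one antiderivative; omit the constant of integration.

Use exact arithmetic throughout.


Step 1. Integrate ∫(y**2*log(y)) dy by parts with u = log(y), dv = (y**2) dy, so v = y**3/3 [assuming y > 0]: now y**3*log(y)/3 + ∫(-y**2/3) dy.
Step 2. Evaluate the standard form: now y**3*log(y)/3 - y**3/9.
Answer: y**3*log(y)/3 - y**3/9.


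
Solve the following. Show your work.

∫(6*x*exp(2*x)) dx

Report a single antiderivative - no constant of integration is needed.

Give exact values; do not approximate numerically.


Step 1. Integrate ∫(6*x*exp(2*x)) dx by parts with u = x, dv = (6*exp(2*x)) dx, so v = 3*exp(2*x): now 3*x*exp(2*x) + ∫(-3*exp(2*x)) dx.
Step 2. Evaluate the standard form: now 3*x*exp(2*x) - 3*exp(2*x)/2.
Answer: 3*x*exp(2*x) - 3*exp(2*x)/2.


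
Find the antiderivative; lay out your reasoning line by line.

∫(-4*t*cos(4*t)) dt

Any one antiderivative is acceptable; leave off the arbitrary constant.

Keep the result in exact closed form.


Step 1. Integrate ∫(-4*t*cos(4*t)) dt by parts with u = t, dv = (-4*cos(4*t)) dt, so v = -sin(4*t): now -t*sin(4*t) + ∫(sin(4*t)) dt.
Step 2. Evaluate the standard form: now -t*sin(4*t) - cos(4*t)/4.
Answer: -t*sin(4*t) - cos(4*t)/4.


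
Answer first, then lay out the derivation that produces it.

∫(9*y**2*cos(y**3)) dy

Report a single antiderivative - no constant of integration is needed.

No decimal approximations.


The answer is 3*sin(y**3).
Step 1. Substitute u = y**3, turning ∫(9*y**2*cos(y**3)) dy into ∫(3*cos(u)) du: now ∫(3*cos(u)) du.
Step 2. Evaluate the standard form: now 3*sin(u).
Step 3. Substitute back u = y**3: now 3*sin(y**3).
Answer: 3*sin(y**3).


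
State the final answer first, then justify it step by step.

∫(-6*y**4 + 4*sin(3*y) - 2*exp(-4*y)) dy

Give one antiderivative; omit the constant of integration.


The answer is -6*y**5/5 - 4*cos(3*y)/3 + exp(-4*y)/2.
Step 1. Rewrite: now ∫(-6*y**4) dy + ∫(-2*exp(-4*y)) dy + ∫(4*sin(3*y)) dy.
Step 2. Evaluate the standard form: now -6*y**5/5 + ∫(-2*exp(-4*y)) dy + ∫(4*sin(3*y)) dy.
Step 3. Evaluate the standard form: now -6*y**5/5 + ∫(4*sin(3*y)) dy + exp(-4*y)/2.
Step 4. Evaluate the standard form: now -6*y**5/5 - 4*cos(3*y)/3 + exp(-4*y)/2.
Answer: -6*y**5/5 - 4*cos(3*y)/3 + exp(-4*y)/2.


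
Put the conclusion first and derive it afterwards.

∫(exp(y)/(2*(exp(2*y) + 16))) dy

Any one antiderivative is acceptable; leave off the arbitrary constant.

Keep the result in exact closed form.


The answer is atan(exp(y)/4)/8.
Step 1. Substitute u = exp(y), turning ∫(exp(y)/(2*(exp(2*y) + 16))) dy into ∫(1/(2*(u**2 + 16))) du: now ∫(1/(2*(u**2 + 16))) du.
Step 2. Evaluate the standard form: now atan(u/4)/8.
Step 3. Substitute back u = exp(y): now atan(exp(y)/4)/8.
Answer: atan(exp(y)/4)/8.


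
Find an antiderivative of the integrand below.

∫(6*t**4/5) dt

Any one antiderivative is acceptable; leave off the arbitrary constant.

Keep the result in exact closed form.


Answer: 6*t**5/25.


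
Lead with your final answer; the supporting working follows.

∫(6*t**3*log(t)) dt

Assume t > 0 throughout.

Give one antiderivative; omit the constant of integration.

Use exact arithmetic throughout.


The answer is 3*t**4*log(t)/2 - 3*t**4/8.
Step 1. Integrate ∫(6*t**3*log(t)) dt by parts with u = log(t), dv = (6*t**3) dt, so v = 3*t**4/2 [assuming t > 0]: now 3*t**4*log(t)/2 + ∫(-3*t**3/2) dt.
Step 2. Evaluate the standard form: now 3*t**4*log(t)/2 - 3*t**4/8.
Answer: 3*t**4*log(t)/2 - 3*t**4/8.


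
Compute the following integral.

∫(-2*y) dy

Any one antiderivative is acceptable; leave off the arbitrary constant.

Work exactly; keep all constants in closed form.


Answer: -y**2.


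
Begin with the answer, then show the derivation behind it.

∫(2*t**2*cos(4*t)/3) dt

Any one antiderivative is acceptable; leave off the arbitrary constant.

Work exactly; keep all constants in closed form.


The answer is t**2*sin(4*t)/6 + t*cos(4*t)/12 - sin(4*t)/48.
Step 1. Integrate ∫(2*t**2*cos(4*t)/3) dt by parts with u = t**2, dv = (2*cos(4*t)/3) dt, so v = sin(4*t)/6: now t**2*sin(4*t)/6 + ∫(-t*sin(4*t)/3) dt.
Step 2. Integrate ∫(-t*sin(4*t)/3) dt by parts with u = t, dv = (-sin(4*t)/3) dt, so v = cos(4*t)/12: now t**2*sin(4*t)/6 + t*cos(4*t)/12 + ∫(-cos(4*t)/12) dt.
Step 3. Evaluate the standard form: now t**2*sin(4*t)/6 + t*cos(4*t)/12 - sin(4*t)/48.
Answer: t**2*sin(4*t)/6 + t*cos(4*t)/12 - sin(4*t)/48.


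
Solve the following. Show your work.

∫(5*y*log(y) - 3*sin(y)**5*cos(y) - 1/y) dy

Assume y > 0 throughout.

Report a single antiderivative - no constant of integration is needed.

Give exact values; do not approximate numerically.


Step 1. Rewrite: now ∫(-1/y) dy + ∫(5*y*log(y)) dy + ∫(-3*sin(y)**5*cos(y)) dy.
Step 2. Evaluate the standard form [assuming y > 0]: now -log(y) + ∫(5*y*log(y)) dy + ∫(-3*sin(y)**5*cos(y)) dy.
Step 3. Substitute u = sin(y), turning ∫(-3*sin(y)**5*cos(y)) dy into ∫(-3*u**5) du: now -log(y) + ∫(-3*u**5) du + ∫(5*y*log(y)) dy.
Step 4. Evaluate the standard form: now -u**6/2 - log(y) + ∫(5*y*log(y)) dy.
Step 5. Substitute back u = sin(y): now -log(y) - sin(y)**6/2 + ∫(5*y*log(y)) dy.
Step 6. Integrate ∫(5*y*log(y)) dy by parts with u = log(y), dv = (5*y) dy, so v = 5*y**2/2 [assuming y > 0]: now 5*y**2*log(y)/2 - log(y) - sin(y)**6/2 + ∫(-5*y/2) dy.
Step 7. Evaluate the standard form: now 5*y**2*log(y)/2 - 5*y**2/4 - log(y) - sin(y)**6/2.
Answer: 5*y**2*log(y)/2 - 5*y**2/4 - log(y) - sin(y)**6/2.


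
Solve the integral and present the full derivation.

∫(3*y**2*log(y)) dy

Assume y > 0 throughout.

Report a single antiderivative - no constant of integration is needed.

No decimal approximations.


Step 1. Integrate ∫(3*y**2*log(y)) dy by parts with u = log(y), dv = (3*y**2) dy, so v = y**3 [assuming y > 0]: now y**3*log(y) + ∫(-y**2) dy.
Step 2. Evaluate the standard form: now y**3*log(y) - y**3/3.
Answer: y**3*log(y) - y**3/3.


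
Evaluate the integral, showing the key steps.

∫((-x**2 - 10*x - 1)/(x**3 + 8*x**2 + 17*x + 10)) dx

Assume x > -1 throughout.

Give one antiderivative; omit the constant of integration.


Step 1. Decompose ∫((-x**2 - 10*x - 1)/(x**3 + 8*x**2 + 17*x + 10)) dx by partial fractions, (-x**2 - 10*x - 1)/(x**3 + 8*x**2 + 17*x + 10) = 2/(x + 5) - 5/(x + 2) + 2/(x + 1): now ∫(2/(x + 1)) dx + ∫(-5/(x + 2)) dx + ∫(2/(x + 5)) dx.
Step 2. Evaluate the standard form [assuming x > -1]: now 2*log(x + 1) + ∫(-5/(x + 2)) dx + ∫(2/(x + 5)) dx.
Step 3. Evaluate the standard form [assuming x > -5]: now 2*log(x + 1) + 2*log(x + 5) + ∫(-5/(x + 2)) dx.
Step 4. Evaluate the standard form [assuming x > -2]: now 2*log(x + 1) - 5*log(x + 2) + 2*log(x + 5).
Answer: 2*log(x + 1) - 5*log(x + 2) + 2*log(x + 5).


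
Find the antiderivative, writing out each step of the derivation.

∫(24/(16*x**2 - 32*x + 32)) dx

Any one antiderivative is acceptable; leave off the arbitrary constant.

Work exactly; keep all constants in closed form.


Step 1. Substitute u = 4*x - 4, turning ∫(24/(16*x**2 - 32*x + 32)) dx into ∫(6/(u**2 + 16)) du: now ∫(6/(u**2 + 16)) du.
Step 2. Evaluate the standard form: now 3*atan(u/4)/2.
Step 3. Substitute back u = 4*x - 4: now 3*atan(x - 1)/2.
Answer: 3*atan(x - 1)/2.


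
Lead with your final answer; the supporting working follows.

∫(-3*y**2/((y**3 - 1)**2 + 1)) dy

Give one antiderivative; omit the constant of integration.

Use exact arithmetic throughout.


The answer is -atan(y**3 - 1).
Step 1. Substitute u = y**3 - 1, turning ∫(-3*y**2/((y**3 - 1)**2 + 1)) dy into ∫(-1/(u**2 + 1)) du: now ∫(-1/(u**2 + 1)) du.
Step 2. Evaluate the standard form: now -atan(u).
Step 3. Substitute back u = y**3 - 1: now -atan(y**3 - 1).
Answer: -atan(y**3 - 1).


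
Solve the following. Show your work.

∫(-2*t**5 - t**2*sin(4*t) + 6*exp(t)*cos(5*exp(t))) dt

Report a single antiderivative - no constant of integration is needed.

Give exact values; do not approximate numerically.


Step 1. Rewrite: now ∫(-2*t**5) dt + ∫(-t**2*sin(4*t)) dt + ∫(6*exp(t)*cos(5*exp(t))) dt.
Step 2. Integrate ∫(-t**2*sin(4*t)) dt by parts with u = t**2, dv = (-sin(4*t)) dt, so v = cos(4*t)/4: now t**2*cos(4*t)/4 + ∫(-2*t**5) dt + ∫(-t*cos(4*t)/2) dt + ∫(6*exp(t)*cos(5*exp(t))) dt.
Step 3. Integrate ∫(-t*cos(4*t)/2) dt by parts with u = t, dv = (-cos(4*t)/2) dt, so v = -sin(4*t)/8: now t**2*cos(4*t)/4 - t*sin(4*t)/8 + ∫(-2*t**5) dt + ∫(6*exp(t)*cos(5*exp(t))) dt + ∫(sin(4*t)/8) dt.
Step 4. Evaluate the standard form: now t**2*cos(4*t)/4 - t*sin(4*t)/8 - cos(4*t)/32 + ∫(-2*t**5) dt + ∫(6*exp(t)*cos(5*exp(t))) dt.
Step 5. Substitute u = exp(t), turning ∫(6*exp(t)*cos(5*exp(t))) dt into ∫(6*cos(5*u)) du: now t**2*cos(4*t)/4 - t*sin(4*t)/8 - cos(4*t)/32 + ∫(-2*t**5) dt + ∫(6*cos(5*u)) du.
Step 6. Evaluate the standard form: now t**2*cos(4*t)/4 - t*sin(4*t)/8 + 6*sin(5*u)/5 - cos(4*t)/32 + ∫(-2*t**5) dt.
Step 7. Substitute back u = exp(t): now t**2*cos(4*t)/4 - t*sin(4*t)/8 + 6*sin(5*exp(t))/5 - cos(4*t)/32 + ∫(-2*t**5) dt.
Step 8. Evaluate the standard form: now -t**6/3 + t**2*cos(4*t)/4 - t*sin(4*t)/8 + 6*sin(5*exp(t))/5 - cos(4*t)/32.
Answer: -t**6/3 + t**2*cos(4*t)/4 - t*sin(4*t)/8 + 6*sin(5*exp(t))/5 - cos(4*t)/32.


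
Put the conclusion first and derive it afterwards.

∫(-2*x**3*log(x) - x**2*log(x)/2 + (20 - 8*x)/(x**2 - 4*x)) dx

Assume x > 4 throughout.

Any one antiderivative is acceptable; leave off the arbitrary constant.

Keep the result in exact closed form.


The answer is -x**4*log(x)/2 + x**4/8 - x**3*log(x)/6 + x**3/18 - 5*log(x) - 3*log(x - 4).
Step 1. Rewrite: now ∫(-x**2*log(x)/2) dx + ∫(-2*x**3*log(x)) dx + ∫((20 - 8*x)/(x**2 - 4*x)) dx.
Step 2. Integrate ∫(-2*x**3*log(x)) dx by parts with u = log(x), dv = (-2*x**3) dx, so v = -x**4/2 [assuming x > 0]: now -x**4*log(x)/2 + ∫(x**3/2) dx + ∫(-x**2*log(x)/2) dx + ∫((20 - 8*x)/(x**2 - 4*x)) dx.
Step 3. Evaluate the standard form: now -x**4*log(x)/2 + x**4/8 + ∫(-x**2*log(x)/2) dx + ∫((20 - 8*x)/(x**2 - 4*x)) dx.
Step 4. Decompose ∫((20 - 8*x)/(x**2 - 4*x)) dx by partial fractions, (20 - 8*x)/(x**2 - 4*x) = -3/(x - 4) - 5/x: now -x**4*log(x)/2 + x**4/8 + ∫(-5/x) dx + ∫(-x**2*log(x)/2) dx + ∫(-3/(x - 4)) dx.
Step 5. Evaluate the standard form [assuming x > 0]: now -x**4*log(x)/2 + x**4/8 - 5*log(x) + ∫(-x**2*log(x)/2) dx + ∫(-3/(x - 4)) dx.
Step 6. Evaluate the standard form [assuming x > 4]: now -x**4*log(x)/2 + x**4/8 - 5*log(x) - 3*log(x - 4) + ∫(-x**2*log(x)/2) dx.
Step 7. Integrate ∫(-x**2*log(x)/2) dx by parts with u = log(x), dv = (-x**2/2) dx, so v = -x**3/6 [assuming x > 0]: now -x**4*log(x)/2 + x**4/8 - x**3*log(x)/6 - 5*log(x) - 3*log(x - 4) + ∫(x**2/6) dx.
Step 8. Evaluate the standard form: now -x**4*log(x)/2 + x**4/8 - x**3*log(x)/6 + x**3/18 - 5*log(x) - 3*log(x - 4).
Answer: -x**4*log(x)/2 + x**4/8 - x**3*log(x)/6 + x**3/18 - 5*log(x) - 3*log(x - 4).


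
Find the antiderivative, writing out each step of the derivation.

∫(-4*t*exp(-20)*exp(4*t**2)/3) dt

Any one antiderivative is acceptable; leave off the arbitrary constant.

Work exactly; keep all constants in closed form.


Step 1. Substitute u = t**2 - 5, turning ∫(-4*t*exp(-20)*exp(4*t**2)/3) dt into ∫(-2*exp(4*u)/3) du: now ∫(-2*exp(4*u)/3) du.
Step 2. Evaluate the standard form: now -exp(4*u)/6.
Step 3. Substitute back u = t**2 - 5: now -exp(4*t**2 - 20)/6.
Answer: -exp(4*t**2 - 20)/6.


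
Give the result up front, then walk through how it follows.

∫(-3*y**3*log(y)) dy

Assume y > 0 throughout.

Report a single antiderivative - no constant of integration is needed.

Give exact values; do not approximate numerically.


The answer is -3*y**4*log(y)/4 + 3*y**4/16.
Step 1. Integrate ∫(-3*y**3*log(y)) dy by parts with u = log(y), dv = (-3*y**3) dy, so v = -3*y**4/4 [assuming y > 0]: now -3*y**4*log(y)/4 + ∫(3*y**3/4) dy.
Step 2. Evaluate the standard form: now -3*y**4*log(y)/4 + 3*y**4/16.
Answer: -3*y**4*log(y)/4 + 3*y**4/16.


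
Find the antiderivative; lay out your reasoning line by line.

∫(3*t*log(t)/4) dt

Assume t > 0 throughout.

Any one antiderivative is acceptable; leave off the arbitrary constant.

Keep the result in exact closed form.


Step 1. Integrate ∫(3*t*log(t)/4) dt by parts with u = log(t), dv = (3*t/4) dt, so v = 3*t**2/8 [assuming t > 0]: now 3*t**2*log(t)/8 + ∫(-3*t/8) dt.
Step 2. Evaluate the standard form: now 3*t**2*log(t)/8 - 3*t**2/16.
Answer: 3*t**2*log(t)/8 - 3*t**2/16.


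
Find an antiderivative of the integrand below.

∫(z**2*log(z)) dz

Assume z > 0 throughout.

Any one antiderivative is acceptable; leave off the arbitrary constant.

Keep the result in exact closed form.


Answer: z**3*log(z)/3 - z**3/9.


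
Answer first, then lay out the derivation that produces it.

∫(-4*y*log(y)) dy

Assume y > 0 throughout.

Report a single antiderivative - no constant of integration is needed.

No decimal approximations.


The answer is -2*y**2*log(y) + y**2.
Step 1. Integrate ∫(-4*y*log(y)) dy by parts with u = log(y), dv = (-4*y) dy, so v = -2*y**2 [assuming y > 0]: now -2*y**2*log(y) + ∫(2*y) dy.
Step 2. Evaluate the standard form: now -2*y**2*log(y) + y**2.
Answer: -2*y**2*log(y) + y**2.
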